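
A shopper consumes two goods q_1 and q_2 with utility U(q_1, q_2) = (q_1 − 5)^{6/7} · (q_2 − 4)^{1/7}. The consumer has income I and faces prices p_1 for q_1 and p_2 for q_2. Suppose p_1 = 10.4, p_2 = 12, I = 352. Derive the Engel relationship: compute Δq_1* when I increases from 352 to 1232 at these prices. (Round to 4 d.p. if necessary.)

Δq_1* = 72.5275

Let q_1' = q_1−5, q_2' = q_2−4. MRS = 6·q_2'/q_1' = p_1/p_2.
After buying the subsistence bundle (5, 4), a share 6/7 of the remaining income goes to q_1: q_1* = 5 + 6/7·(I − 5p_1 − 4p_2)/p_1.
Discretionary income = 352 − 5·10.4 − 4·12 = 252; q_1* = 5 + 6/7·252/10.4 = 25.7692.
At I' = 1232: q_1* = 98.2967. Change: 98.2967 − 25.7692 = 72.5275.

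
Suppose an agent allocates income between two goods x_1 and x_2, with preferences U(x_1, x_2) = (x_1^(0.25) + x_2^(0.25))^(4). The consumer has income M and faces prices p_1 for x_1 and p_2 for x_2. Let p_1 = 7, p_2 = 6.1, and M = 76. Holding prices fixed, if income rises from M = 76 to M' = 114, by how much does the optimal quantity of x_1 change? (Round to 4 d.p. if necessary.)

Numerically x_2/x_1 = 1.201409, so x_1* = 76/(7 + 6.1·1.201409) = 5.3041.
At M' = 114: x_1* = 7.9561. Change: 7.9561 − 5.3041 = 2.652.

Δx_1* = 2.652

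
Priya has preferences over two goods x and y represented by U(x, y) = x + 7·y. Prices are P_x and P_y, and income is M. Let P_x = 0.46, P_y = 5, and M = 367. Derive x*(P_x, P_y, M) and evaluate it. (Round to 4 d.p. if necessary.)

x* = 797.8261

x gives more utility per dollar, so spend all income on x: x* = M/P_x, y* = 0.
Numerically: x* = 797.8261, y* = 0.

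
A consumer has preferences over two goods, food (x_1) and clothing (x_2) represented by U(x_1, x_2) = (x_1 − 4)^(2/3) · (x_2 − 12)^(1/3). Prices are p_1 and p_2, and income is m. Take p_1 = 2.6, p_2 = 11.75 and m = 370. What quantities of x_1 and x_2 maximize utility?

x_1* = 60.0513, x_2* = 18.2014

Substituting into the budget: x_1* = 4 + 2/3·(m − 4·p_1 − 12·p_2)/p_1, and x_2* = 12 + 1/3·(…)/p_2.
Discretionary income = 370 − 4·2.6 − 12·11.75 = 218.6; x_1* = 4 + 2/3·218.6/2.6 = 60.0513; x_2* = 12 + 1/3·218.6/11.75 = 18.2014.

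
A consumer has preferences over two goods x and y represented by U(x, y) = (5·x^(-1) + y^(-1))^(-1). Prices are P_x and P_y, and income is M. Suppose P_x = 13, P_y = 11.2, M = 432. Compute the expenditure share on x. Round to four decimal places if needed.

MU_x ∝ 5·x^(-2), MU_y ∝ y^(-2), so MRS = 5·(y/x)^(2) = P_x/P_y.
Solve for the ratio: y/x = [(1/5)·P_x/P_y]^(0.5).
With the ratio pinned down, the budget gives x* = M/(P_x + P_y·(y/x)) and y* = (y/x)·x*.
Numerically y/x = 0.481812, so x* = 432/(13 + 11.2·0.481812) = 23.483 and y* = 0.481812·23.483 = 11.3144.
Expenditure on x: 13·23.483 = 305.2789; share = 0.7067.

share on x = 0.7067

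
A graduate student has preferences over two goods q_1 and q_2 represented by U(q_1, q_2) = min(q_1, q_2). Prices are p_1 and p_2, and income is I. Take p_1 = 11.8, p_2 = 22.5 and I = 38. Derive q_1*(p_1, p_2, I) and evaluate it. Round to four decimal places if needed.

With perfect complements, no substitution: consume in ratio q_1:q_2 = 1:1.
Budget: p_1·q_1 + p_2·q_1 = I, so (p_1 + p_2)·q_1 = I.
Demand: q_1*(p_1,p_2,I) = I/(p_1 + p_2), q_2* = I/(p_1 + p_2).
Here 11.8 + 22.5 = 34.3, giving q_1* = 1.1079.

q_1* = 1.1079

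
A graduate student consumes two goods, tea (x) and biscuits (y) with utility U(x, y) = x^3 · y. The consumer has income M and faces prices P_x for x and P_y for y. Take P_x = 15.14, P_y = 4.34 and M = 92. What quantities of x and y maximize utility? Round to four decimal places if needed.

x* = 4.5575, y* = 5.2995

The MRS is 3·y/x. Set MRS = P_x/P_y.
So 3·P_y·y = P_x·x; combined with the budget, a share 0.75 of income goes to x.
Demand: x*(P_x,P_y,M) = 0.75·M/P_x and y* = 0.25·M/P_y.
At P_x=15.14, P_y=4.34, M=92: x* = 0.75·92/15.14 = 4.5575, y* = 5.2995.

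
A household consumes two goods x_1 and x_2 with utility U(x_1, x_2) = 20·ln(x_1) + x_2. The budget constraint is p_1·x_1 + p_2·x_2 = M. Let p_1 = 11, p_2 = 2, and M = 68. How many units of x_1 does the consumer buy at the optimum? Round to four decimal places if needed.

x_1* = 3.6364

Set MRS = p_1/p_2: (20/x_1)/1 = p_1/p_2.
So x_1*(p_1,p_2) = 20·p_2/p_1, independent of income; and x_2* = (M − 20·p_2)/p_2.
At the given prices: x_1* = 20·2/11 = 3.6364.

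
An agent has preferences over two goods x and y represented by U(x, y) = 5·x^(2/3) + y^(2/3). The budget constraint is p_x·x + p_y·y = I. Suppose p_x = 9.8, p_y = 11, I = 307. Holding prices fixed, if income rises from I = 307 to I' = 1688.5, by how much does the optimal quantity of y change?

With the ratio pinned down, the budget gives x* = I/(p_x + p_y·(y/x)) and y* = (y/x)·x*.
Numerically y/x = 0.005657, so x* = 307/(9.8 + 11·0.005657) = 31.1289 and y* = 0.005657·31.1289 = 0.1761.
At I' = 1688.5: y* = 0.9685. Change: 0.9685 − 0.1761 = 0.7924.

Δy* = 0.7924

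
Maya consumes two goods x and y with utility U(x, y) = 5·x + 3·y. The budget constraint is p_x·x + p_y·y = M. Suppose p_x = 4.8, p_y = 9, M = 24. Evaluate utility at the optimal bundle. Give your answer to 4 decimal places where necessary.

V = 25

Linear utility — the consumer picks whichever good has higher MU/price: 5/4.8 = 1.0417 vs 3/9 = 0.3333.
x gives more utility per dollar, so spend all income on x: x* = M/p_x, y* = 0.
Numerically: x* = 5, y* = 0.
Utility at the optimum: U(5, 0) = 25.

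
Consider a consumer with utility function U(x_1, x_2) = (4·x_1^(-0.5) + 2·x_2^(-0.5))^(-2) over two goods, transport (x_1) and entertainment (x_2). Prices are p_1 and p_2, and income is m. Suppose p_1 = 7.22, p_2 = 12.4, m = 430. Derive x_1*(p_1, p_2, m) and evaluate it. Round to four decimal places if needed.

x_1* = 33.9469

From the CES first-order condition, 2·(x_2/x_1)^(1.5) = p_1/p_2.
Solve for the ratio: x_2/x_1 = [(1/2)·p_1/p_2]^(2/3).
With the ratio pinned down, the budget gives x_1* = m/(p_1 + p_2·(x_2/x_1)) and x_2* = (x_2/x_1)·x_1*.
Numerically x_2/x_1 = 0.439262, so x_1* = 430/(7.22 + 12.4·0.439262) = 33.9469.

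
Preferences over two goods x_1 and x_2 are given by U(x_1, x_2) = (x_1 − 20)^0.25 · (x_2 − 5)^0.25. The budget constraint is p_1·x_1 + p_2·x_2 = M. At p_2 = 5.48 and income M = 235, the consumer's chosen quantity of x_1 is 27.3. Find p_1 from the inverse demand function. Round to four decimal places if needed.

p_1 = 6

MRS = (x_2−5)/(x_1−20). Tangency with p_1/p_2 gives x_2−5 = (p_1/p_2)·(x_1−20).
Substituting into the budget: x_1* = 20 + 0.5·(M − 20·p_1 − 5·p_2)/p_1, and x_2* = 5 + 0.5·(…)/p_2.
Set x_1* = 27.3 in the demand function and solve for p_1: p_1 = 6.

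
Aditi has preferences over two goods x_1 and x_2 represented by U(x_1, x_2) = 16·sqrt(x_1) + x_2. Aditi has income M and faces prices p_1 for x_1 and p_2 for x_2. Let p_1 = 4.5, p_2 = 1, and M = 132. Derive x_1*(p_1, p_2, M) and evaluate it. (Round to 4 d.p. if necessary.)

x_1* = 3.1605

Set MRS = p_1/p_2: 8·x_1^(−1/2) = p_1/p_2.
Thus x_1* = (8·p_2/p_1)² — independent of M — with the rest of income spent on x_2.
Plugging in: x_1* = (8·1/4.5)² = 3.1605.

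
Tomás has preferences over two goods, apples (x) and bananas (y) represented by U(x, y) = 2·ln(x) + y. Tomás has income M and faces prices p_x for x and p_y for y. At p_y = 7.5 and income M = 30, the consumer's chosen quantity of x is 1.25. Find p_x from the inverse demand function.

p_x = 12

Set MRS = p_x/p_y: (2/x)/1 = p_x/p_y.
So x*(p_x,p_y) = 2·p_y/p_x, independent of income; and y* = (M − 2·p_y)/p_y.
Set x* = 1.25 in the demand function and solve for p_x: p_x = 12.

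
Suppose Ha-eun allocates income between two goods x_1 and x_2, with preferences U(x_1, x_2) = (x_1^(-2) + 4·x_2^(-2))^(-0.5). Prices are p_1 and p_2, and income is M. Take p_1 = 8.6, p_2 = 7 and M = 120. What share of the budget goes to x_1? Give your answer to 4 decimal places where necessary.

share on x_1 = 0.4195

MU_x_1 ∝ x_1^(-3), MU_x_2 ∝ 4·x_2^(-3), so MRS = (1/4)·(x_2/x_1)^(3) = p_1/p_2.
Solve for the ratio: x_2/x_1 = [4·p_1/p_2]^(1/3).
With the ratio pinned down, the budget gives x_1* = M/(p_1 + p_2·(x_2/x_1)) and x_2* = (x_2/x_1)·x_1*.
Numerically x_2/x_1 = 1.700148, so x_1* = 120/(8.6 + 7·1.700148) = 5.8534 and x_2* = 1.700148·5.8534 = 9.9516.
Expenditure on x_1: 8.6·5.8534 = 50.3389; share = 0.4195.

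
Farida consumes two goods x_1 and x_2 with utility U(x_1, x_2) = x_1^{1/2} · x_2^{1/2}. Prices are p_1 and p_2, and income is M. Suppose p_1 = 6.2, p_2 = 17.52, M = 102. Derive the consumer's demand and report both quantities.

Tangency: MRS = x_2/x_1 = p_1/p_2.
So 0.5·p_2·x_2 = 0.5·p_1·x_1; combined with the budget, a share 0.5 of income goes to x_1.
Demand: x_1*(p_1,p_2,M) = 0.5·M/p_1 and x_2* = 0.5·M/p_2.
At p_1=6.2, p_2=17.52, M=102: x_1* = 0.5·102/6.2 = 8.2258, x_2* = 2.911.

x_1* = 8.2258, x_2* = 2.911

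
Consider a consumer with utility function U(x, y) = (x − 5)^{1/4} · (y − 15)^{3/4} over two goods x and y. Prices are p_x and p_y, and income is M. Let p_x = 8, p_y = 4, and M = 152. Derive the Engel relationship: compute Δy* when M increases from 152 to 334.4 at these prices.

This is Cobb-Douglas in (x−5, y−15): tangency gives 0.25·p_y·(y−15) = 0.75·p_x·(x−5).
After buying the subsistence bundle (5, 15), a share 0.25 of the remaining income goes to x: x* = 5 + 0.25·(M − 5p_x − 15p_y)/p_x.
Discretionary income = 152 − 5·8 − 15·4 = 52; y* = 15 + 0.75·52/4 = 24.75.
At M' = 334.4: y* = 58.95. Change: 58.95 − 24.75 = 34.2.

Δy* = 34.2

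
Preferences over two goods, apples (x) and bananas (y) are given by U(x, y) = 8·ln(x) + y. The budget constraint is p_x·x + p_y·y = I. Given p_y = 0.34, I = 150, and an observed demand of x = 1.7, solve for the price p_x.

p_x = 1.6

MU_x = 8/x, MU_y = 1. Tangency: 8/x = p_x/p_y.
So x*(p_x,p_y) = 8·p_y/p_x, independent of income; and y* = (I − 8·p_y)/p_y.
Set x* = 1.7 in the demand function and solve for p_x: p_x = 1.6.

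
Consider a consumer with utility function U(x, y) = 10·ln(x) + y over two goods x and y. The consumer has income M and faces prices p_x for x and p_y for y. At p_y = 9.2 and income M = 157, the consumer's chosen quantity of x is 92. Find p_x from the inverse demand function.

p_x = 1

MU_x = 10/x, MU_y = 1. Tangency: 10/x = p_x/p_y.
So x*(p_x,p_y) = 10·p_y/p_x, independent of income; and y* = (M − 10·p_y)/p_y.
Set x* = 92 in the demand function and solve for p_x: p_x = 1.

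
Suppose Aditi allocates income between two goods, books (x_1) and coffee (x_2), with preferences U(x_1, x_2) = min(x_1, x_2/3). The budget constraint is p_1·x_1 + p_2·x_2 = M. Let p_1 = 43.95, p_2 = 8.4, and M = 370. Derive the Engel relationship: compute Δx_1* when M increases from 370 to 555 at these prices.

Δx_1* = 2.6753

Leontief preferences: the optimum is at the kink where x_1/1 = x_2/3, i.e. x_2 = 3·x_1.
Budget: p_1·x_1 + p_2·3·x_1 = M, so (p_1 + 3·p_2)·x_1 = M.
Demand: x_1*(p_1,p_2,M) = M/(p_1 + 3·p_2), x_2* = 3·M/(p_1 + 3·p_2).
Here 43.95 + 3·8.4 = 69.15, giving x_1* = 5.3507.
At M' = 555: x_1* = 8.026. Change: 8.026 − 5.3507 = 2.6753.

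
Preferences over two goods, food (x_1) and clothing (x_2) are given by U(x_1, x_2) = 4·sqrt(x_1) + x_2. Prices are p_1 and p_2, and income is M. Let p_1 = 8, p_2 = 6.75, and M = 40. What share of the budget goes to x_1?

share on x_1 = 0.5695

Set MRS = p_1/p_2: 2·x_1^(−1/2) = p_1/p_2.
Solve: √x_1 = 2·p_2/p_1, so x_1*(p_1,p_2) = (2·p_2/p_1)², and x_2* = (M − p_1·x_1*)/p_2.
Plugging in: x_1* = (2·6.75/8)² = 2.8477, x_2* = 2.5509.
Expenditure on x_1: 8·2.8477 = 22.7812; share = 0.5695.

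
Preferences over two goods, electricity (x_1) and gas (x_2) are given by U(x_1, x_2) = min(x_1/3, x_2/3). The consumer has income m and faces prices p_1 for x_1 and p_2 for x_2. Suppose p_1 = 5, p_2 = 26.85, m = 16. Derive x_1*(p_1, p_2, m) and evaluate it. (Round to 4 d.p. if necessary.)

x_1* = 0.5024

With perfect complements, no substitution: consume in ratio x_1:x_2 = 3:3.
Budget: p_1·x_1 + p_2·x_1 = m, so (3·p_1 + 3·p_2)·x_1 = 3·m.
Demand: x_1*(p_1,p_2,m) = 3·m/(3·p_1 + 3·p_2), x_2* = 3·m/(3·p_1 + 3·p_2).
Here 3·5 + 3·26.85 = 95.55, giving x_1* = 0.5024.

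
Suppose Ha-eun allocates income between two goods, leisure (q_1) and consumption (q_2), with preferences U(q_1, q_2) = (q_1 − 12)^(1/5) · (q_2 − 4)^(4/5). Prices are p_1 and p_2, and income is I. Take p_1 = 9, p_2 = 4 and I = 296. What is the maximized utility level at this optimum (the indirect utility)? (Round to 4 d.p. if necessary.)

V = 22.1672

This is Cobb-Douglas in (q_1−12, q_2−4): tangency gives 0.2·p_2·(q_2−4) = 0.8·p_1·(q_1−12).
Substituting into the budget: q_1* = 12 + 0.2·(I − 12·p_1 − 4·p_2)/p_1, and q_2* = 4 + 0.8·(…)/p_2.
Discretionary income = 296 − 12·9 − 4·4 = 172; q_1* = 12 + 0.2·172/9 = 15.8222; q_2* = 4 + 0.8·172/4 = 38.4.
Utility at the optimum: U(15.8222, 38.4) = 22.1672.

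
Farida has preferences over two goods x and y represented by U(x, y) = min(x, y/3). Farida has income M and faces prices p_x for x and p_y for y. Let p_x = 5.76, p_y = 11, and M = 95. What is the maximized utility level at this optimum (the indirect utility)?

V = 2.451

Demand: x*(p_x,p_y,M) = M/(p_x + 3·p_y), y* = 3·M/(p_x + 3·p_y).
Here 5.76 + 3·11 = 38.76, giving x* = 2.451 and y* = 7.3529.
Utility at the optimum: U(2.451, 7.3529) = 2.451.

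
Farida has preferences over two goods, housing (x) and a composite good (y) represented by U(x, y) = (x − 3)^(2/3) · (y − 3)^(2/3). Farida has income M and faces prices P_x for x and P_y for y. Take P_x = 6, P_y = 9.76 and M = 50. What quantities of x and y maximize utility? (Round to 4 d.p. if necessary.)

Discretionary income = 50 − 3·6 − 3·9.76 = 2.72; x* = 3 + 0.5·2.72/6 = 3.2267; y* = 3 + 0.5·2.72/9.76 = 3.1393.

x* = 3.2267, y* = 3.1393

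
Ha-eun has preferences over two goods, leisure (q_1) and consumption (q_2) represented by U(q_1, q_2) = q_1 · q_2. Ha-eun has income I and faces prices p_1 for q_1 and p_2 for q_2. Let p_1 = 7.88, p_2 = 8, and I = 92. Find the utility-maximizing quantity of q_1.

q_1* = 5.8376

The MRS is q_2/q_1. Set MRS = p_1/p_2.
Rearranging, p_2·q_2 = p_1·q_1. Substituting into the budget gives p_1·q_1·(1 + 1) = I.
Demand: q_1*(p_1,p_2,I) = 0.5·I/p_1 and q_2* = 0.5·I/p_2.
At p_1=7.88, p_2=8, I=92: q_1* = 0.5·92/7.88 = 5.8376.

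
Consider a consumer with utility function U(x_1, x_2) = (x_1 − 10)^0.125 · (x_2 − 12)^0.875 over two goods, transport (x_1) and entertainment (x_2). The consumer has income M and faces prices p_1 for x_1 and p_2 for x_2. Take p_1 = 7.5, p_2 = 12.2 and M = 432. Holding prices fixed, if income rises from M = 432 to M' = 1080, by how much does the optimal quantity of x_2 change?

This is Cobb-Douglas in (x_1−10, x_2−12): tangency gives 0.125·p_2·(x_2−12) = 0.875·p_1·(x_1−10).
After buying the subsistence bundle (10, 12), a share 0.125 of the remaining income goes to x_1: x_1* = 10 + 0.125·(M − 10p_1 − 12p_2)/p_1.
Discretionary income = 432 − 10·7.5 − 12·12.2 = 210.6; x_2* = 12 + 0.875·210.6/12.2 = 27.1045.
At M' = 1080: x_2* = 73.5799. Change: 73.5799 − 27.1045 = 46.4754.

Δx_2* = 46.4754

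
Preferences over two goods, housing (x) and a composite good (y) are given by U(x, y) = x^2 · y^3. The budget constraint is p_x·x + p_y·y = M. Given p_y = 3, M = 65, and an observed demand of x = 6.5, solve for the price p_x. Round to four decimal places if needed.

p_x = 4

Tangency: MRS = (2/3)·y/x = p_x/p_y.
So 2·p_y·y = 3·p_x·x; combined with the budget, a share 0.4 of income goes to x.
Demand: x*(p_x,p_y,M) = 0.4·M/p_x and y* = 0.6·M/p_y.
Set x* = 6.5 in the demand function and solve for p_x: p_x = 4.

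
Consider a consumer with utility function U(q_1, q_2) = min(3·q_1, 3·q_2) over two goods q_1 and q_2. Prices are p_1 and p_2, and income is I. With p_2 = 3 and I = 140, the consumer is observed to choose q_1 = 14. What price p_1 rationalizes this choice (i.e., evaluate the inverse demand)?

Leontief preferences: the optimum is at the kink where q_1/3 = q_2/3, i.e. q_2 = q_1.
Budget: p_1·q_1 + p_2·q_1 = I, so (3·p_1 + 3·p_2)·q_1 = 3·I.
Demand: q_1*(p_1,p_2,I) = 3·I/(3·p_1 + 3·p_2), q_2* = 3·I/(3·p_1 + 3·p_2).
Set q_1* = 14 in the demand function and solve for p_1: p_1 = 7.

p_1 = 7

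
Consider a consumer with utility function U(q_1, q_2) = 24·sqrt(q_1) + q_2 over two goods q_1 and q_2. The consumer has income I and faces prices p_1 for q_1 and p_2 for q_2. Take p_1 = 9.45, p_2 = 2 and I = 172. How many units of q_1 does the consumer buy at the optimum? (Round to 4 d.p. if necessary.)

MU_q_1 = 12/√q_1, MU_q_2 = 1. Tangency: 12/√q_1 = p_1/p_2.
Thus q_1* = (12·p_2/p_1)² — independent of I — with the rest of income spent on q_2.
Plugging in: q_1* = (12·2/9.45)² = 6.45.

q_1* = 6.45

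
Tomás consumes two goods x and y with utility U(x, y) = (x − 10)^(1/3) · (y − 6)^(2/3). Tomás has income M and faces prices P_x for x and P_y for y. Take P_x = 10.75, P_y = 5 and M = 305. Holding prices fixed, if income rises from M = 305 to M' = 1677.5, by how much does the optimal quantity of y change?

After buying the subsistence bundle (10, 6), a share 1/3 of the remaining income goes to x: x* = 10 + 1/3·(M − 10P_x − 6P_y)/P_x.
Discretionary income = 305 − 10·10.75 − 6·5 = 167.5; y* = 6 + 2/3·167.5/5 = 28.3333.
At M' = 1677.5: y* = 211.3333. Change: 211.3333 − 28.3333 = 183.

Δy* = 183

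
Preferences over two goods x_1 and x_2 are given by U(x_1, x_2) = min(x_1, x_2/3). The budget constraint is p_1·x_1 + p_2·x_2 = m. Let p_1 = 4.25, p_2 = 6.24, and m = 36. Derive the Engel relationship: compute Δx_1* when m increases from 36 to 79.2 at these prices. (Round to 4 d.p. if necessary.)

With perfect complements, no substitution: consume in ratio x_1:x_2 = 1:3.
Budget: p_1·x_1 + p_2·3·x_1 = m, so (p_1 + 3·p_2)·x_1 = m.
Demand: x_1*(p_1,p_2,m) = m/(p_1 + 3·p_2), x_2* = 3·m/(p_1 + 3·p_2).
Here 4.25 + 3·6.24 = 22.97, giving x_1* = 1.5673.
At m' = 79.2: x_1* = 3.448. Change: 3.448 − 1.5673 = 1.8807.

Δx_1* = 1.8807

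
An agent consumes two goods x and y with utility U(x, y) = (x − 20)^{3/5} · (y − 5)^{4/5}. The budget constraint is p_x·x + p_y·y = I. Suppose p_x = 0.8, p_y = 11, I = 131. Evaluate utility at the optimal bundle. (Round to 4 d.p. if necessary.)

V = 19.9171

After buying the subsistence bundle (20, 5), a share 3/7 of the remaining income goes to x: x* = 20 + 3/7·(I − 20p_x − 5p_y)/p_x.
Discretionary income = 131 − 20·0.8 − 5·11 = 60; x* = 20 + 3/7·60/0.8 = 52.1429; y* = 5 + 4/7·60/11 = 8.1169.
Utility at the optimum: U(52.1429, 8.1169) = 19.9171.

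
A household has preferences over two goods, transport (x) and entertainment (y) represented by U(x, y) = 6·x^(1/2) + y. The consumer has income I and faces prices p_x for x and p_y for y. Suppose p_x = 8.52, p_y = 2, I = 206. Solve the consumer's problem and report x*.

x* = 0.4959

MU_x = 3/√x, MU_y = 1. Tangency: 3/√x = p_x/p_y.
Thus x* = (3·p_y/p_x)² — independent of I — with the rest of income spent on y.
Plugging in: x* = (3·2/8.52)² = 0.4959.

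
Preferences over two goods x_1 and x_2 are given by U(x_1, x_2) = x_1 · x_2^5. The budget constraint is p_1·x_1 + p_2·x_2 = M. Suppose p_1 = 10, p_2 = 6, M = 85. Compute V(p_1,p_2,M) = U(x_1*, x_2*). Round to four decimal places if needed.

V = 324862.6792

The MRS is (1/5)·x_2/x_1. Set MRS = p_1/p_2.
Rearranging, p_2·x_2 = 5·p_1·x_1. Substituting into the budget gives p_1·x_1·(1 + 5) = M.
Demand: x_1*(p_1,p_2,M) = 1/6·M/p_1 and x_2* = 5/6·M/p_2.
At p_1=10, p_2=6, M=85: x_1* = 1/6·85/10 = 1.4167, x_2* = 11.8056.
Utility at the optimum: U(1.4167, 11.8056) = 324862.6792.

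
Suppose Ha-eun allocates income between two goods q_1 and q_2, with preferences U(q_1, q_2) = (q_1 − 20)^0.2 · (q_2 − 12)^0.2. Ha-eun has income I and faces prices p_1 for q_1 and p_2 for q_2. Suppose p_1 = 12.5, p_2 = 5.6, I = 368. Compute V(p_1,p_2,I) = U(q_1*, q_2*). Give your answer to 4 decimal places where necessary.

V = 1.5592

Let q_1' = q_1−20, q_2' = q_2−12. MRS = q_2'/q_1' = p_1/p_2.
After buying the subsistence bundle (20, 12), a share 0.5 of the remaining income goes to q_1: q_1* = 20 + 0.5·(I − 20p_1 − 12p_2)/p_1.
Discretionary income = 368 − 20·12.5 − 12·5.6 = 50.8; q_1* = 20 + 0.5·50.8/12.5 = 22.032; q_2* = 12 + 0.5·50.8/5.6 = 16.5357.
Utility at the optimum: U(22.032, 16.5357) = 1.5592.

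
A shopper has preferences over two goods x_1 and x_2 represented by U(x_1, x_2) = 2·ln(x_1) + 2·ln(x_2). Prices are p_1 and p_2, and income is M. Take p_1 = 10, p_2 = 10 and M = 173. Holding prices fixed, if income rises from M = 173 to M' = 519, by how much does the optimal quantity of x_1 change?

Δx_1* = 17.3

The MRS is x_2/x_1. Set MRS = p_1/p_2.
So 2·p_2·x_2 = 2·p_1·x_1; combined with the budget, a share 0.5 of income goes to x_1.
Demand: x_1*(p_1,p_2,M) = 0.5·M/p_1 and x_2* = 0.5·M/p_2.
At p_1=10, p_2=10, M=173: x_1* = 0.5·173/10 = 8.65.
At M' = 519: x_1* = 25.95. Change: 25.95 − 8.65 = 17.3.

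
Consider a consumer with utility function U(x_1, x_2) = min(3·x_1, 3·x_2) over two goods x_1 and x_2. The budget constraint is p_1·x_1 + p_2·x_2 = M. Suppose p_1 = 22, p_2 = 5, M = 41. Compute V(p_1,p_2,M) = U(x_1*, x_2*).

Leontief preferences: the optimum is at the kink where x_1/3 = x_2/3, i.e. x_2 = x_1.
Budget: p_1·x_1 + p_2·x_1 = M, so (3·p_1 + 3·p_2)·x_1 = 3·M.
Demand: x_1*(p_1,p_2,M) = 3·M/(3·p_1 + 3·p_2), x_2* = 3·M/(3·p_1 + 3·p_2).
Here 3·22 + 3·5 = 81, giving x_1* = 1.5185 and x_2* = 1.5185.
Utility at the optimum: U(1.5185, 1.5185) = 4.5556.

V = 4.5556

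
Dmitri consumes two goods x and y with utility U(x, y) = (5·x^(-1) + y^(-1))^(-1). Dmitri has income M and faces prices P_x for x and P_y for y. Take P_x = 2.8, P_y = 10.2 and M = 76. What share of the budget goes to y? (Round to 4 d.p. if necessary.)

share on y = 0.4605

MRS = MU_x/MU_y = 5·(y/x)^(2). Set equal to P_x/P_y.
Hence y/x = ((1/5)·P_x/P_y)^(1/(2)), i.e. raised to the 0.5 power.
With the ratio pinned down, the budget gives x* = M/(P_x + P_y·(y/x)) and y* = (y/x)·x*.
Numerically y/x = 0.234312, so x* = 76/(2.8 + 10.2·0.234312) = 14.6436 and y* = 0.234312·14.6436 = 3.4312.
Expenditure on y: 10.2·3.4312 = 34.9979; share = 0.4605.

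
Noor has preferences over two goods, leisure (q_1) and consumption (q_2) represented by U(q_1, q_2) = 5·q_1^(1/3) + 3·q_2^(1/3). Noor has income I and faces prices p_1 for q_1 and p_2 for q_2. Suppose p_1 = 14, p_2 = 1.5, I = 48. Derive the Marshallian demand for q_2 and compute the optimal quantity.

q_2* = 18.7761

With the ratio pinned down, the budget gives q_1* = I/(p_1 + p_2·(q_2/q_1)) and q_2* = (q_2/q_1)·q_1*.
Numerically q_2/q_1 = 13.252019, so q_1* = 48/(14 + 1.5·13.252019) = 1.4168 and q_2* = 13.252019·1.4168 = 18.7761.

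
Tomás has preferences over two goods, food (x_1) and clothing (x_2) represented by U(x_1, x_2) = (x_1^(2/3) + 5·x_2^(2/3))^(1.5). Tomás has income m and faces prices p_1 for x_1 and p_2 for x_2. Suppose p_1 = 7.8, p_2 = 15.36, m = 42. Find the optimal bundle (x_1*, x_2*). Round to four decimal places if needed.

x_1* = 0.162, x_2* = 2.6521

With the ratio pinned down, the budget gives x_1* = m/(p_1 + p_2·(x_2/x_1)) and x_2* = (x_2/x_1)·x_1*.
Numerically x_2/x_1 = 16.368926, so x_1* = 42/(7.8 + 15.36·16.368926) = 0.162 and x_2* = 16.368926·0.162 = 2.6521.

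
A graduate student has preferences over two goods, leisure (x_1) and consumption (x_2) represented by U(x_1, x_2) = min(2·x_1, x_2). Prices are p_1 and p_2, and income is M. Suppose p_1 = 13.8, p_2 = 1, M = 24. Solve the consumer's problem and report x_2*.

With perfect complements, no substitution: consume in ratio x_1:x_2 = 1:2.
Budget: p_1·x_1 + p_2·2·x_1 = M, so (p_1 + 2·p_2)·x_1 = M.
Demand: x_1*(p_1,p_2,M) = M/(p_1 + 2·p_2), x_2* = 2·M/(p_1 + 2·p_2).
Here 13.8 + 2·1 = 15.8, giving x_2* = 3.038.

x_2* = 3.038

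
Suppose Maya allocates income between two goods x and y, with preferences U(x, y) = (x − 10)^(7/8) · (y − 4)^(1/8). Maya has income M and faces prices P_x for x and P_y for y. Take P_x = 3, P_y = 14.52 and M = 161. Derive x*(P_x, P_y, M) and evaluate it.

MRS = 7·(y−4)/(x−10). Tangency with P_x/P_y gives y−4 = (1/7)·(P_x/P_y)·(x−10).
Substituting into the budget: x* = 10 + 0.875·(M − 10·P_x − 4·P_y)/P_x, and y* = 4 + 0.125·(…)/P_y.
Discretionary income = 161 − 10·3 − 4·14.52 = 72.92; x* = 10 + 0.875·72.92/3 = 31.2683.

x* = 31.2683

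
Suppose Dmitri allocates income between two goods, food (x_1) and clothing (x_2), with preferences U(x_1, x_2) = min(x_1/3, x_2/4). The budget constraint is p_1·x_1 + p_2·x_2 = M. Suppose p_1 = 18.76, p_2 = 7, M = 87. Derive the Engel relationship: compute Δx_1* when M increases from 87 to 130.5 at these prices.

Leontief preferences: the optimum is at the kink where x_1/3 = x_2/4, i.e. x_2 = (4/3)·x_1.
Budget: p_1·x_1 + p_2·(4/3)·x_1 = M, so (3·p_1 + 4·p_2)·x_1 = 3·M.
Demand: x_1*(p_1,p_2,M) = 3·M/(3·p_1 + 4·p_2), x_2* = 4·M/(3·p_1 + 4·p_2).
Here 3·18.76 + 4·7 = 84.28, giving x_1* = 3.0968.
At M' = 130.5: x_1* = 4.6452. Change: 4.6452 − 3.0968 = 1.5484.

Δx_1* = 1.5484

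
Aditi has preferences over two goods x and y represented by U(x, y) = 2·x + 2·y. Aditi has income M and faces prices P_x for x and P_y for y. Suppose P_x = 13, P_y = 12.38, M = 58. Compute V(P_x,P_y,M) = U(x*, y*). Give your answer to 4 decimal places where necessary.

Linear utility — the consumer picks whichever good has higher MU/price: 2/13 = 0.1538 vs 2/12.38 = 0.1616.
y gives more utility per dollar, so spend all income on y: y* = M/P_y, x* = 0.
Numerically: x* = 0, y* = 4.685.
Utility at the optimum: U(0, 4.685) = 9.37.

V = 9.37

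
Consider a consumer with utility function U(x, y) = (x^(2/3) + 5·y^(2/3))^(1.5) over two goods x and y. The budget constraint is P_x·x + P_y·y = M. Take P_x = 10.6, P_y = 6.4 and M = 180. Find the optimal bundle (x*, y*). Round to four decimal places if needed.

x* = 0.0494, y* = 28.0432

MRS = MU_x/MU_y = (1/5)·(y/x)^(1/3). Set equal to P_x/P_y.
Hence y/x = (5·P_x/P_y)^(1/(1/3)), i.e. raised to the 3 power.
With the ratio pinned down, the budget gives x* = M/(P_x + P_y·(y/x)) and y* = (y/x)·x*.
Numerically y/x = 567.920685, so x* = 180/(10.6 + 6.4·567.920685) = 0.0494 and y* = 567.920685·0.0494 = 28.0432.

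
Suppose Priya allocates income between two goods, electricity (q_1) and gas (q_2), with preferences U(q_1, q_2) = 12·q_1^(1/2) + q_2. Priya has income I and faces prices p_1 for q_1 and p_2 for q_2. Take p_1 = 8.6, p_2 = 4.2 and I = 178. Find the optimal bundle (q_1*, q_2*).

Set MRS = p_1/p_2: 6·q_1^(−1/2) = p_1/p_2.
Thus q_1* = (6·p_2/p_1)² — independent of I — with the rest of income spent on q_2.
Plugging in: q_1* = (6·4.2/8.6)² = 8.5863, q_2* = 24.7996.

q_1* = 8.5863, q_2* = 24.7996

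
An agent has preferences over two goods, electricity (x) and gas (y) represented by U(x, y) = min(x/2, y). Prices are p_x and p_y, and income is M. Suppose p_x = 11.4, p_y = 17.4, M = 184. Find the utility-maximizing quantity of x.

With perfect complements, no substitution: consume in ratio x:y = 2:1.
Budget: p_x·x + p_y·(1/2)·x = M, so (2·p_x + p_y)·x = 2·M.
Demand: x*(p_x,p_y,M) = 2·M/(2·p_x + p_y), y* = M/(2·p_x + p_y).
Here 2·11.4 + 17.4 = 40.2, giving x* = 9.1542.

x* = 9.1542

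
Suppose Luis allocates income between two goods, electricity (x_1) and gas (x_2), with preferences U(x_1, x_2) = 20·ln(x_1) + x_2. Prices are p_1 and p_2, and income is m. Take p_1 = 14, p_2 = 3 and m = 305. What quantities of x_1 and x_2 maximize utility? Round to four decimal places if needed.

x_1* = 4.2857, x_2* = 81.6667

Set MRS = p_1/p_2: (20/x_1)/1 = p_1/p_2.
So x_1*(p_1,p_2) = 20·p_2/p_1, independent of income; and x_2* = (m − 20·p_2)/p_2.
At the given prices: x_1* = 20·3/14 = 4.2857, and x_2* = 81.6667.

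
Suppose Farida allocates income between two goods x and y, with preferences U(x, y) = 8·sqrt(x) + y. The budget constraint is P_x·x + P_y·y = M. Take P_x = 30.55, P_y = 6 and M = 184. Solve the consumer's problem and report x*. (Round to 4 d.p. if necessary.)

x* = 0.6172

Set MRS = P_x/P_y: 4·x^(−1/2) = P_x/P_y.
Thus x* = (4·P_y/P_x)² — independent of M — with the rest of income spent on y.
Plugging in: x* = (4·6/30.55)² = 0.6172.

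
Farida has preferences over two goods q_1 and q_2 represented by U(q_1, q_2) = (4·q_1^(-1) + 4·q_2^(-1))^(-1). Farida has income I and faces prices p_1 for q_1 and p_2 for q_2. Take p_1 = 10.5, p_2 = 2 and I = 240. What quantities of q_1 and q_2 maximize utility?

q_1* = 15.9124, q_2* = 36.4599

MU_q_1 ∝ 4·q_1^(-2), MU_q_2 ∝ 4·q_2^(-2), so MRS = (q_2/q_1)^(2) = p_1/p_2.
Solve for the ratio: q_2/q_1 = [p_1/p_2]^(0.5).
With the ratio pinned down, the budget gives q_1* = I/(p_1 + p_2·(q_2/q_1)) and q_2* = (q_2/q_1)·q_1*.
Numerically q_2/q_1 = 2.291288, so q_1* = 240/(10.5 + 2·2.291288) = 15.9124 and q_2* = 2.291288·15.9124 = 36.4599.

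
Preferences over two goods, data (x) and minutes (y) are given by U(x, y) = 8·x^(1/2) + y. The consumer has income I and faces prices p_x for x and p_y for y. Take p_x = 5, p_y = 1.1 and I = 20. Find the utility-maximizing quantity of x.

MU_x = 4/√x, MU_y = 1. Tangency: 4/√x = p_x/p_y.
Thus x* = (4·p_y/p_x)² — independent of I — with the rest of income spent on y.
Plugging in: x* = (4·1.1/5)² = 0.7744.

x* = 0.7744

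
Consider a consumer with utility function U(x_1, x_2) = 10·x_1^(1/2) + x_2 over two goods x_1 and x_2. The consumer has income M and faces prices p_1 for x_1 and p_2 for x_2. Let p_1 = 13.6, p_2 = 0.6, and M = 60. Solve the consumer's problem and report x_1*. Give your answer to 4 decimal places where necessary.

x_1* = 0.0487

MU_x_1 = 5/√x_1, MU_x_2 = 1. Tangency: 5/√x_1 = p_1/p_2.
Solve: √x_1 = 5·p_2/p_1, so x_1*(p_1,p_2) = (5·p_2/p_1)², and x_2* = (M − p_1·x_1*)/p_2.
Plugging in: x_1* = (5·0.6/13.6)² = 0.0487.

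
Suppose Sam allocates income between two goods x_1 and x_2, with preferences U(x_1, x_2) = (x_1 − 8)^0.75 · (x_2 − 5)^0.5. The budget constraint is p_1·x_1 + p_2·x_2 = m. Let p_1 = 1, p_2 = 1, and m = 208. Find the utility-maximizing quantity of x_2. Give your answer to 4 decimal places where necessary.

MRS = (3/2)·(x_2−5)/(x_1−8). Tangency with p_1/p_2 gives x_2−5 = (2/3)·(p_1/p_2)·(x_1−8).
Substituting into the budget: x_1* = 8 + 0.6·(m − 8·p_1 − 5·p_2)/p_1, and x_2* = 5 + 0.4·(…)/p_2.
Discretionary income = 208 − 8·1 − 5·1 = 195; x_2* = 5 + 0.4·195/1 = 83.

x_2* = 83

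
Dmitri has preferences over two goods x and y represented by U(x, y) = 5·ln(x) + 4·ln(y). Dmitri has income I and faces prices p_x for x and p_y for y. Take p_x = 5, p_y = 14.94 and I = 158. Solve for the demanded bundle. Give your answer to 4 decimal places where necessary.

x* = 17.5556, y* = 4.7003

Tangency: MRS = (5/4)·y/x = p_x/p_y.
Rearranging, p_y·y = (4/5)·p_x·x. Substituting into the budget gives p_x·x·(1 + (4/5)) = I.
Demand: x*(p_x,p_y,I) = 5/9·I/p_x and y* = 4/9·I/p_y.
At p_x=5, p_y=14.94, I=158: x* = 5/9·158/5 = 17.5556, y* = 4.7003.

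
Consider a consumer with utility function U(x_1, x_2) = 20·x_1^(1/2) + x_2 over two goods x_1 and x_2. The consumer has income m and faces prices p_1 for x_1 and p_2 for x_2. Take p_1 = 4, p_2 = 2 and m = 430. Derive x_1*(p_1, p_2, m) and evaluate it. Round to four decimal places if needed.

x_1* = 25

MU_x_1 = 10/√x_1, MU_x_2 = 1. Tangency: 10/√x_1 = p_1/p_2.
Solve: √x_1 = 10·p_2/p_1, so x_1*(p_1,p_2) = (10·p_2/p_1)², and x_2* = (m − p_1·x_1*)/p_2.
Plugging in: x_1* = (10·2/4)² = 25.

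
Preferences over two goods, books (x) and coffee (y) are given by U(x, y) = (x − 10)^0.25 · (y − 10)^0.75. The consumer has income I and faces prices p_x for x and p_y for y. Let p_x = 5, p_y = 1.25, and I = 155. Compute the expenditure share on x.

MRS = (1/3)·(y−10)/(x−10). Tangency with p_x/p_y gives y−10 = 3·(p_x/p_y)·(x−10).
After buying the subsistence bundle (10, 10), a share 0.25 of the remaining income goes to x: x* = 10 + 0.25·(I − 10p_x − 10p_y)/p_x.
Discretionary income = 155 − 10·5 − 10·1.25 = 92.5; x* = 10 + 0.25·92.5/5 = 14.625; y* = 10 + 0.75·92.5/1.25 = 65.5.
Expenditure on x: 5·14.625 = 73.125; share = 0.4718.

share on x = 0.4718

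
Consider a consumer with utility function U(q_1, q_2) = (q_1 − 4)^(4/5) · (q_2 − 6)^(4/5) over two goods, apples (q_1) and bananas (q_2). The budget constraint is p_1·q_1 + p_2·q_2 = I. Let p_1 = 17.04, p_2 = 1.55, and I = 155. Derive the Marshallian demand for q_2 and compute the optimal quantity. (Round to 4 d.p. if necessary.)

q_2* = 31.0129

After buying the subsistence bundle (4, 6), a share 0.5 of the remaining income goes to q_1: q_1* = 4 + 0.5·(I − 4p_1 − 6p_2)/p_1.
Discretionary income = 155 − 4·17.04 − 6·1.55 = 77.54; q_2* = 6 + 0.5·77.54/1.55 = 31.0129.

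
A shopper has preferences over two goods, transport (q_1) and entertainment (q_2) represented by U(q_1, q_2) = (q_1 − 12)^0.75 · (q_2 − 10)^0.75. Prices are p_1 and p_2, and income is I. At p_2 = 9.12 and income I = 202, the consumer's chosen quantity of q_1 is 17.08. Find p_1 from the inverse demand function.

p_1 = 5

This is Cobb-Douglas in (q_1−12, q_2−10): tangency gives 0.75·p_2·(q_2−10) = 0.75·p_1·(q_1−12).
After buying the subsistence bundle (12, 10), a share 0.5 of the remaining income goes to q_1: q_1* = 12 + 0.5·(I − 12p_1 − 10p_2)/p_1.
Set q_1* = 17.08 in the demand function and solve for p_1: p_1 = 5.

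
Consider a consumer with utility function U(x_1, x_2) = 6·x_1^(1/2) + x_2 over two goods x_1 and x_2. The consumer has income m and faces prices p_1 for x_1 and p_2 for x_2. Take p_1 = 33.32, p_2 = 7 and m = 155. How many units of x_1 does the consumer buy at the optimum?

Utility is quasi-linear in x_2; the FOC for x_1 is 3/√x_1 = p_1/p_2.
Solve: √x_1 = 3·p_2/p_1, so x_1*(p_1,p_2) = (3·p_2/p_1)², and x_2* = (m − p_1·x_1*)/p_2.
Plugging in: x_1* = (3·7/33.32)² = 0.3972.

x_1* = 0.3972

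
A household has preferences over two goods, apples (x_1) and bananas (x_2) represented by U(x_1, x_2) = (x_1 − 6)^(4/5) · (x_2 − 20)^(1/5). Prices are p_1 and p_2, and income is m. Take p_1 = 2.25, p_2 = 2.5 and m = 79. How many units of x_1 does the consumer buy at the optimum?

Let x_1' = x_1−6, x_2' = x_2−20. MRS = 4·x_2'/x_1' = p_1/p_2.
Substituting into the budget: x_1* = 6 + 0.8·(m − 6·p_1 − 20·p_2)/p_1, and x_2* = 20 + 0.2·(…)/p_2.
Discretionary income = 79 − 6·2.25 − 20·2.5 = 15.5; x_1* = 6 + 0.8·15.5/2.25 = 11.5111.

x_1* = 11.5111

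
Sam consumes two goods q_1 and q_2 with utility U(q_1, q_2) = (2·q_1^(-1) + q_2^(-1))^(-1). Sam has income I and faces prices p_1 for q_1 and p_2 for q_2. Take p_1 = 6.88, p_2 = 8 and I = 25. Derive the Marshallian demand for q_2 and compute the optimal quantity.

MU_q_1 ∝ 2·q_1^(-2), MU_q_2 ∝ q_2^(-2), so MRS = 2·(q_2/q_1)^(2) = p_1/p_2.
Solve for the ratio: q_2/q_1 = [(1/2)·p_1/p_2]^(0.5).
With the ratio pinned down, the budget gives q_1* = I/(p_1 + p_2·(q_2/q_1)) and q_2* = (q_2/q_1)·q_1*.
Numerically q_2/q_1 = 0.655744, so q_1* = 25/(6.88 + 8·0.655744) = 2.0617 and q_2* = 0.655744·2.0617 = 1.3519.

q_2* = 1.3519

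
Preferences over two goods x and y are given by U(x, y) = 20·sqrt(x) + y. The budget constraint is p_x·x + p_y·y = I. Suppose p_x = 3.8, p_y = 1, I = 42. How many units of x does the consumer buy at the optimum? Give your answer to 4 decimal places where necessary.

Utility is quasi-linear in y; the FOC for x is 10/√x = p_x/p_y.
Thus x* = (10·p_y/p_x)² — independent of I — with the rest of income spent on y.
Plugging in: x* = (10·1/3.8)² = 6.9252.

x* = 6.9252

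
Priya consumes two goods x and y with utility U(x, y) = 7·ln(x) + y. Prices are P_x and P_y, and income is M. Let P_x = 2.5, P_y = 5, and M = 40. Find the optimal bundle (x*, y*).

x* = 14, y* = 1

At the given prices: x* = 7·5/2.5 = 14, and y* = 1.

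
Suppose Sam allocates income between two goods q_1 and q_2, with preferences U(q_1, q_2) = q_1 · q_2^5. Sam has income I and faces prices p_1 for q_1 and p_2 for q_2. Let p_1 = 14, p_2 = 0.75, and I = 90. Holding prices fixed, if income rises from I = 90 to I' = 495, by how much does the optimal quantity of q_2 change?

Tangency: MRS = (1/5)·q_2/q_1 = p_1/p_2.
Rearranging, p_2·q_2 = 5·p_1·q_1. Substituting into the budget gives p_1·q_1·(1 + 5) = I.
Demand: q_1*(p_1,p_2,I) = 1/6·I/p_1 and q_2* = 5/6·I/p_2.
At p_1=14, p_2=0.75, I=90: q_2* = 5/6·90/0.75 = 100.
At I' = 495: q_2* = 550. Change: 550 − 100 = 450.

Δq_2* = 450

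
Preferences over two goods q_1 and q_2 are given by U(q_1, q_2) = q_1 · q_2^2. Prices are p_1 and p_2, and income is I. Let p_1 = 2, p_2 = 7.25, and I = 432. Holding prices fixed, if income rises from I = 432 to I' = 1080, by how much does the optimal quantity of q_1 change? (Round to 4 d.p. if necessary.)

Δq_1* = 108

Tangency: MRS = (1/2)·q_2/q_1 = p_1/p_2.
Rearranging, p_2·q_2 = 2·p_1·q_1. Substituting into the budget gives p_1·q_1·(1 + 2) = I.
Demand: q_1*(p_1,p_2,I) = 1/3·I/p_1 and q_2* = 2/3·I/p_2.
At p_1=2, p_2=7.25, I=432: q_1* = 1/3·432/2 = 72.
At I' = 1080: q_1* = 180. Change: 180 − 72 = 108.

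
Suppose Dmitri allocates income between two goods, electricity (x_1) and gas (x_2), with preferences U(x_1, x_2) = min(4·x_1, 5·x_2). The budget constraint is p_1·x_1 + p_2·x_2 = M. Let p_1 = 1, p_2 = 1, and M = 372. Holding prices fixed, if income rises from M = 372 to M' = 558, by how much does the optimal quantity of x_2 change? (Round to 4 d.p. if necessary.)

Δx_2* = 82.6667

With perfect complements, no substitution: consume in ratio x_1:x_2 = 5:4.
Budget: p_1·x_1 + p_2·(4/5)·x_1 = M, so (5·p_1 + 4·p_2)·x_1 = 5·M.
Demand: x_1*(p_1,p_2,M) = 5·M/(5·p_1 + 4·p_2), x_2* = 4·M/(5·p_1 + 4·p_2).
Here 5·1 + 4·1 = 9, giving x_2* = 165.3333.
At M' = 558: x_2* = 248. Change: 248 − 165.3333 = 82.6667.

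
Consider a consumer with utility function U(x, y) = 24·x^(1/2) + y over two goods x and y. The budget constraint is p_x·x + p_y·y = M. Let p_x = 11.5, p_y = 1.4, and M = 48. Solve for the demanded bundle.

x* = 2.1341, y* = 16.7553

Set MRS = p_x/p_y: 12·x^(−1/2) = p_x/p_y.
Solve: √x = 12·p_y/p_x, so x*(p_x,p_y) = (12·p_y/p_x)², and y* = (M − p_x·x*)/p_y.
Plugging in: x* = (12·1.4/11.5)² = 2.1341, y* = 16.7553.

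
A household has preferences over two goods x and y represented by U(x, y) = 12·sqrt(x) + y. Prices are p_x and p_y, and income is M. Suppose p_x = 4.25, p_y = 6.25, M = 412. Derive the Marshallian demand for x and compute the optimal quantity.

x* = 77.8547

MU_x = 6/√x, MU_y = 1. Tangency: 6/√x = p_x/p_y.
Solve: √x = 6·p_y/p_x, so x*(p_x,p_y) = (6·p_y/p_x)², and y* = (M − p_x·x*)/p_y.
Plugging in: x* = (6·6.25/4.25)² = 77.8547.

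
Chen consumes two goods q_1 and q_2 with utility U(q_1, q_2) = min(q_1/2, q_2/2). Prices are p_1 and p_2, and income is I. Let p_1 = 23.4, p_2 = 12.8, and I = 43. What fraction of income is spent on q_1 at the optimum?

With perfect complements, no substitution: consume in ratio q_1:q_2 = 2:2.
Budget: p_1·q_1 + p_2·q_1 = I, so (2·p_1 + 2·p_2)·q_1 = 2·I.
Demand: q_1*(p_1,p_2,I) = 2·I/(2·p_1 + 2·p_2), q_2* = 2·I/(2·p_1 + 2·p_2).
Here 2·23.4 + 2·12.8 = 72.4, giving q_1* = 1.1878 and q_2* = 1.1878.
Expenditure on q_1: 23.4·1.1878 = 27.7956; share = 0.6464.

share on q_1 = 0.6464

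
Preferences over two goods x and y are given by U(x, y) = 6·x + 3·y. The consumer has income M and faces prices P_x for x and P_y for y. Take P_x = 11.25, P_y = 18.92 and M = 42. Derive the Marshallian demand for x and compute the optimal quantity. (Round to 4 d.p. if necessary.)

x* = 3.7333

x gives more utility per dollar, so spend all income on x: x* = M/P_x, y* = 0.
Numerically: x* = 3.7333, y* = 0.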